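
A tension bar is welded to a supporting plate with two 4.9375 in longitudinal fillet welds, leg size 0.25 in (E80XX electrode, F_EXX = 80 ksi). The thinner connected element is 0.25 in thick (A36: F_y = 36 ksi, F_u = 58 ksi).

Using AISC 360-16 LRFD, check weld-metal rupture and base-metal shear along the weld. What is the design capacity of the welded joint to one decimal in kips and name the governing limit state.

Weld metal: throat = 0.707×0.25 = 0.17675 in, L = 2×4.9375 = 9.875 in. φR_n = 0.75 × 0.6 × 80 × 0.17675 × 9.875 = 62.8 kips.
Base metal shear (0.25 in plate): yield φR_n = 1.0×0.6×36×0.25×9.875 = 53.3 kips; rupture φR_n = 0.75×0.6×58×0.25×9.875 = 64.4 kips; take 53.3 kips (yield).
Governing: min(62.8, 53.3) = 53.3 kips → base-metal shear.

53.3 kips (base-metal shear governs)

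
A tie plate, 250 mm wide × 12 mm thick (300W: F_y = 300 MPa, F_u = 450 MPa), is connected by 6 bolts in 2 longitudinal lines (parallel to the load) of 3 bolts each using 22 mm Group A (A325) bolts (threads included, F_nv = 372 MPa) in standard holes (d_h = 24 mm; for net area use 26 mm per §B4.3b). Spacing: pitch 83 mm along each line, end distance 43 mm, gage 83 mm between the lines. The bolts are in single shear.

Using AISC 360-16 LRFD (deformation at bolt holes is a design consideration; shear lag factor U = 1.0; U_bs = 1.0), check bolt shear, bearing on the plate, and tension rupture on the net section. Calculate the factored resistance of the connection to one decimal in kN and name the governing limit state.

636.3 kN (bolt shear governs)

Bolt shear: A_b = π(22)²/4 = 380.13 mm². φR_n = 0.75 × 372 × 380.13 × 6 × 1 = 636.3 kN.
Bearing (12 mm plate, F_u = 450 MPa): end bolts L_c = 43 − 24/2 = 31, R_n = min(1.2×31×12×450, 2.4×22×12×450) = 200.88 kN/bolt; interior L_c = 83 − 24 = 59, R_n = 285.12 kN/bolt. φR_n = 0.75 × (2×200.88 + 4×285.12) = 1156.7 kN.
Tension rupture (net): A_n = (250 − 2×26)×12 = 2376 mm² (U = 1.0, A_e = A_n). φR_n = 0.75 × 450 × 2376 = 801.9 kN.
Governing: min(636.3, 1156.7, 801.9) = 636.3 kN → bolt shear.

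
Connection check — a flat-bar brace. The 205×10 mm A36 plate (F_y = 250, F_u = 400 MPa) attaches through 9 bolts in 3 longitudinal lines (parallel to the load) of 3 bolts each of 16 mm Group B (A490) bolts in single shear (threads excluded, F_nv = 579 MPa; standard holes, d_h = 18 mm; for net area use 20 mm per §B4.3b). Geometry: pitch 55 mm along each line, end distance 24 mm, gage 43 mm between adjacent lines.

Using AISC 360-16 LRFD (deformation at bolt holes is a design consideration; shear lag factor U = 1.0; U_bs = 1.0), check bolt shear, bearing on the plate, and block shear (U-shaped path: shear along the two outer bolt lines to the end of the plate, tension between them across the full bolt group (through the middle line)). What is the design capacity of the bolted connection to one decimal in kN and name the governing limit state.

439.5 kN (block shear governs)

Bolt shear: A_b = π(16)²/4 = 201.06 mm². φR_n = 0.75 × 579 × 201.06 × 9 × 1 = 785.8 kN.
Bearing (10 mm plate, F_u = 400 MPa): end bolts L_c = 24 − 18/2 = 15, R_n = min(1.2×15×10×400, 2.4×16×10×400) = 72 kN/bolt; interior L_c = 55 − 18 = 37, R_n = 153.6 kN/bolt. φR_n = 0.75 × (3×72 + 6×153.6) = 853.2 kN.
Block shear: shear path 2×[24+2×55] = 2×134 mm, A_gv = 2680, A_nv = 2×(134 − 2.5×20)×10 = 1680 mm²; tension across gage: (86 − 2×20)×10 = 460 mm². R_n = min(0.6×400×1680, 0.6×250×2680) + 1.0×400×460 = min(403.2, 402) + 184 = 586 kN. φR_n = 0.75 × 586 = 439.5 kN.
Governing: min(785.8, 853.2, 439.5) = 439.5 kN → block shear.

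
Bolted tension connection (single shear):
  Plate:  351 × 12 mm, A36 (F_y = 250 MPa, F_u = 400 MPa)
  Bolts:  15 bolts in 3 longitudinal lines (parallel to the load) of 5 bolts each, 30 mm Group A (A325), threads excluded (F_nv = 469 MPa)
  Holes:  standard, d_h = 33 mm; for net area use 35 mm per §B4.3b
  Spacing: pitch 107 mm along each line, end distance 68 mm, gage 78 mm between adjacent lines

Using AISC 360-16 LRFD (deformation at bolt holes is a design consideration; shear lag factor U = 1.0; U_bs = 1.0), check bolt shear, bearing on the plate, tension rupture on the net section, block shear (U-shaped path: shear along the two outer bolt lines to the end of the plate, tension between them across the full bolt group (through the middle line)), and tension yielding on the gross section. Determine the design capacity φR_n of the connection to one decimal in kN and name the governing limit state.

Bolt shear: A_b = π(30)²/4 = 706.86 mm². φR_n = 0.75 × 469 × 706.86 × 15 × 1 = 3729.6 kN.
Bearing (12 mm plate, F_u = 400 MPa): end bolts L_c = 68 − 33/2 = 51.5, R_n = min(1.2×51.5×12×400, 2.4×30×12×400) = 296.64 kN/bolt; interior L_c = 107 − 33 = 74, R_n = 345.6 kN/bolt. φR_n = 0.75 × (3×296.64 + 12×345.6) = 3777.8 kN.
Tension rupture (net): A_n = (351 − 3×35)×12 = 2952 mm² (U = 1.0, A_e = A_n). φR_n = 0.75 × 400 × 2952 = 885.6 kN.
Block shear: shear path 2×[68+4×107] = 2×496 mm, A_gv = 11904, A_nv = 2×(496 − 4.5×35)×12 = 8124 mm²; tension across gage: (156 − 2×35)×12 = 1032 mm². R_n = min(0.6×400×8124, 0.6×250×11904) + 1.0×400×1032 = min(1949.8, 1785.6) + 412.8 = 2198.4 kN. φR_n = 0.75 × 2198.4 = 1648.8 kN.
Tension yield (gross): A_g = 351×12 = 4212 mm². φR_n = 0.90 × 250 × 4212 = 947.7 kN.
Governing: min(3729.6, 3777.8, 885.6, 1648.8, 947.7) = 885.6 kN → net-section rupture.

885.6 kN (net-section rupture governs)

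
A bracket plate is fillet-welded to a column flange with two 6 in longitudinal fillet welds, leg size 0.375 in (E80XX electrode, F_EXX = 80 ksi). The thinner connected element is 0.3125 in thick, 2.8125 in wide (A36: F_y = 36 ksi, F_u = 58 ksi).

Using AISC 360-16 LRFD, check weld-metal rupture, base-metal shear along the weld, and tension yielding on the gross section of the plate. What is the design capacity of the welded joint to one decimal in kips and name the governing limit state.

28.5 kips (gross-section yield governs)

Weld metal: throat = 0.707×0.375 = 0.26513 in, L = 2×6 = 12 in. φR_n = 0.75 × 0.6 × 80 × 0.26513 × 12 = 114.5 kips.
Base metal shear (0.3125 in plate): yield φR_n = 1.0×0.6×36×0.3125×12 = 81.0 kips; rupture φR_n = 0.75×0.6×58×0.3125×12 = 97.9 kips; take 81.0 kips (yield).
Tension yield (gross): A_g = 2.8125×0.3125 = 0.87891 in². φR_n = 0.90 × 36 × 0.87891 = 28.5 kips.
Governing: min(114.5, 81.0, 28.5) = 28.5 kips → gross-section yield.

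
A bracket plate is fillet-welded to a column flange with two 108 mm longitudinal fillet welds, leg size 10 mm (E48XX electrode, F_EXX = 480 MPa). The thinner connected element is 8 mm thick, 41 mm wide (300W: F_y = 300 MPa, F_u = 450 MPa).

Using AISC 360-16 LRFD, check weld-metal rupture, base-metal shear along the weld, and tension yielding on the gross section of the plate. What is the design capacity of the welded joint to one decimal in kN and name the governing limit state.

Weld metal: throat = 0.707×10 = 7.07 mm, L = 2×108 = 216 mm. φR_n = 0.75 × 0.6 × 480 × 7.07 × 216 = 329.9 kN.
Base metal shear (8 mm plate): yield φR_n = 1.0×0.6×300×8×216 = 311.0 kN; rupture φR_n = 0.75×0.6×450×8×216 = 349.9 kN; take 311.0 kN (yield).
Tension yield (gross): A_g = 41×8 = 328 mm². φR_n = 0.90 × 300 × 328 = 88.6 kN.
Governing: min(329.9, 311.0, 88.6) = 88.6 kN → gross-section yield.

88.6 kN (gross-section yield governs)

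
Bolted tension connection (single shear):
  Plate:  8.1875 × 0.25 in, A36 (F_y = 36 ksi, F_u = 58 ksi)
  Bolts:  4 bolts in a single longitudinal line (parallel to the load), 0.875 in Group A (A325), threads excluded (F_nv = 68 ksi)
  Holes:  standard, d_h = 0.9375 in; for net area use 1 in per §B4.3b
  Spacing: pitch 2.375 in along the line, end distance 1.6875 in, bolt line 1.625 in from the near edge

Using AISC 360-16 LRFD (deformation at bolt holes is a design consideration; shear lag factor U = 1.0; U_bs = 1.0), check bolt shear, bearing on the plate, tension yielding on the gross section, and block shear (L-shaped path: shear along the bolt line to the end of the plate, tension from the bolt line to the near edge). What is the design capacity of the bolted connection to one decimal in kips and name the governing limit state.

46.9 kips (block shear governs)

Bolt shear: A_b = π(0.875)²/4 = 0.60132 in². φR_n = 0.75 × 68 × 0.60132 × 4 × 1 = 122.7 kips.
Bearing (0.25 in plate, F_u = 58 ksi): end bolts L_c = 1.6875 − 0.9375/2 = 1.21875, R_n = min(1.2×1.21875×0.25×58, 2.4×0.875×0.25×58) = 21.206 kips/bolt; interior L_c = 2.375 − 0.9375 = 1.4375, R_n = 25.013 kips/bolt. φR_n = 0.75 × (1×21.206 + 3×25.013) = 72.2 kips.
Tension yield (gross): A_g = 8.1875×0.25 = 2.0469 in². φR_n = 0.90 × 36 × 2.0469 = 66.3 kips.
Block shear: shear path 1×[1.6875+3×2.375] = 1×8.8125 in, A_gv = 2.2031, A_nv = 1×(8.8125 − 3.5×1)×0.25 = 1.3281 in²; tension to near edge: (1.625 − 0.5×1)×0.25 = 0.28125 in². R_n = min(0.6×58×1.3281, 0.6×36×2.2031) + 1.0×58×0.28125 = min(46.218, 47.587) + 16.313 = 62.531 kips. φR_n = 0.75 × 62.531 = 46.9 kips.
Governing: min(122.7, 72.2, 66.3, 46.9) = 46.9 kips → block shear.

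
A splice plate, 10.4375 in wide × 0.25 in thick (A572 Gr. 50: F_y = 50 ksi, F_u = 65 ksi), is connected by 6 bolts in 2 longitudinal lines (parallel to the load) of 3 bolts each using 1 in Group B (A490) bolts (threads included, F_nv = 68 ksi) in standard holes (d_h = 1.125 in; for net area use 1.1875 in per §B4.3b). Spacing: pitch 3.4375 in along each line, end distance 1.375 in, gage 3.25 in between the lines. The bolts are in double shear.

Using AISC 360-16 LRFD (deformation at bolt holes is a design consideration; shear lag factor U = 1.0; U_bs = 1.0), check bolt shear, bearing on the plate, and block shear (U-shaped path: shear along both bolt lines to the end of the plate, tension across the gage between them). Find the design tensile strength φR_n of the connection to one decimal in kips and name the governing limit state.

102.4 kips (block shear governs)

Bolt shear: A_b = π(1)²/4 = 0.7854 in². φR_n = 0.75 × 68 × 0.7854 × 6 × 2 = 480.7 kips.
Bearing (0.25 in plate, F_u = 65 ksi): end bolts L_c = 1.375 − 1.125/2 = 0.8125, R_n = min(1.2×0.8125×0.25×65, 2.4×1×0.25×65) = 15.844 kips/bolt; interior L_c = 3.4375 − 1.125 = 2.3125, R_n = 39 kips/bolt. φR_n = 0.75 × (2×15.844 + 4×39) = 140.8 kips.
Block shear: shear path 2×[1.375+2×3.4375] = 2×8.25 in, A_gv = 4.125, A_nv = 2×(8.25 − 2.5×1.1875)×0.25 = 2.6406 in²; tension across gage: (3.25 − 1×1.1875)×0.25 = 0.51563 in². R_n = min(0.6×65×2.6406, 0.6×50×4.125) + 1.0×65×0.51563 = min(102.98, 123.75) + 33.516 = 136.5 kips. φR_n = 0.75 × 136.5 = 102.4 kips.
Governing: min(480.7, 140.8, 102.4) = 102.4 kips → block shear.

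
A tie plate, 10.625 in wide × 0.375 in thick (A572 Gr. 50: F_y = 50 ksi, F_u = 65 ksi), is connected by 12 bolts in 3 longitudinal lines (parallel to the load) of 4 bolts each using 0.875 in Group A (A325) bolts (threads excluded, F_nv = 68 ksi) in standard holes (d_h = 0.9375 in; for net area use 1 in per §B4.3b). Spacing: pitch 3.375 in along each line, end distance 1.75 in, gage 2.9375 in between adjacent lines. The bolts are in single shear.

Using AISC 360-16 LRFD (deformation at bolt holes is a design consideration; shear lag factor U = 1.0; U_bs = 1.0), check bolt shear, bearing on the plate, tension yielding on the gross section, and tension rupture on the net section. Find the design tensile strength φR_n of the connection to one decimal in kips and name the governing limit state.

Bolt shear: A_b = π(0.875)²/4 = 0.60132 in². φR_n = 0.75 × 68 × 0.60132 × 12 × 1 = 368.0 kips.
Bearing (0.375 in plate, F_u = 65 ksi): end bolts L_c = 1.75 − 0.9375/2 = 1.28125, R_n = min(1.2×1.28125×0.375×65, 2.4×0.875×0.375×65) = 37.477 kips/bolt; interior L_c = 3.375 − 0.9375 = 2.4375, R_n = 51.188 kips/bolt. φR_n = 0.75 × (3×37.477 + 9×51.188) = 429.8 kips.
Tension yield (gross): A_g = 10.625×0.375 = 3.9844 in². φR_n = 0.90 × 50 × 3.9844 = 179.3 kips.
Tension rupture (net): A_n = (10.625 − 3×1)×0.375 = 2.8594 in² (U = 1.0, A_e = A_n). φR_n = 0.75 × 65 × 2.8594 = 139.4 kips.
Governing: min(368.0, 429.8, 179.3, 139.4) = 139.4 kips → net-section rupture.

139.4 kips (net-section rupture governs)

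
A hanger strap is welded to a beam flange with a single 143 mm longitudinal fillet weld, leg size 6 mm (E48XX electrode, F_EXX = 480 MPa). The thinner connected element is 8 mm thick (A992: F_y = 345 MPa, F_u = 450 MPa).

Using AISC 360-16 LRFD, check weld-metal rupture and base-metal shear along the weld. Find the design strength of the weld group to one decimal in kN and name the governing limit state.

131.0 kN (weld metal governs)

Weld metal: throat = 0.707×6 = 4.242 mm, L = 143 mm. φR_n = 0.75 × 0.6 × 480 × 4.242 × 143 = 131.0 kN.
Base metal shear (8 mm plate): yield φR_n = 1.0×0.6×345×8×143 = 236.8 kN; rupture φR_n = 0.75×0.6×450×8×143 = 231.7 kN; take 231.7 kN (rupture).
Governing: min(131.0, 231.7) = 131.0 kN → weld metal.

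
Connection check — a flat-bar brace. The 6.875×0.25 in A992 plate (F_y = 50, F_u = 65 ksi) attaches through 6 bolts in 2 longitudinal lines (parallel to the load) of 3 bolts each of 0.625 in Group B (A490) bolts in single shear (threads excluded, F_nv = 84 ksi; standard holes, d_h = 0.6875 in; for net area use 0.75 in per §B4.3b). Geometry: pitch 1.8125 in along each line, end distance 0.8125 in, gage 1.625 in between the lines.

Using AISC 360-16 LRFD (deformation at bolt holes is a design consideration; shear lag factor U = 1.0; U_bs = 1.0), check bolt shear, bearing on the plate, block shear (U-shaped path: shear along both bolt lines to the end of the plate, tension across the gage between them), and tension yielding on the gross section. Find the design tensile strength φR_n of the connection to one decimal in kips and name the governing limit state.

Bolt shear: A_b = π(0.625)²/4 = 0.3068 in². φR_n = 0.75 × 84 × 0.3068 × 6 × 1 = 116.0 kips.
Bearing (0.25 in plate, F_u = 65 ksi): end bolts L_c = 0.8125 − 0.6875/2 = 0.46875, R_n = min(1.2×0.46875×0.25×65, 2.4×0.625×0.25×65) = 9.1406 kips/bolt; interior L_c = 1.8125 − 0.6875 = 1.125, R_n = 21.938 kips/bolt. φR_n = 0.75 × (2×9.1406 + 4×21.938) = 79.5 kips.
Block shear: shear path 2×[0.8125+2×1.8125] = 2×4.4375 in, A_gv = 2.2188, A_nv = 2×(4.4375 − 2.5×0.75)×0.25 = 1.2813 in²; tension across gage: (1.625 − 1×0.75)×0.25 = 0.21875 in². R_n = min(0.6×65×1.2813, 0.6×50×2.2188) + 1.0×65×0.21875 = min(49.971, 66.564) + 14.219 = 64.19 kips. φR_n = 0.75 × 64.19 = 48.1 kips.
Tension yield (gross): A_g = 6.875×0.25 = 1.7188 in². φR_n = 0.90 × 50 × 1.7188 = 77.3 kips.
Governing: min(116.0, 79.5, 48.1, 77.3) = 48.1 kips → block shear.

48.1 kips (block shear governs)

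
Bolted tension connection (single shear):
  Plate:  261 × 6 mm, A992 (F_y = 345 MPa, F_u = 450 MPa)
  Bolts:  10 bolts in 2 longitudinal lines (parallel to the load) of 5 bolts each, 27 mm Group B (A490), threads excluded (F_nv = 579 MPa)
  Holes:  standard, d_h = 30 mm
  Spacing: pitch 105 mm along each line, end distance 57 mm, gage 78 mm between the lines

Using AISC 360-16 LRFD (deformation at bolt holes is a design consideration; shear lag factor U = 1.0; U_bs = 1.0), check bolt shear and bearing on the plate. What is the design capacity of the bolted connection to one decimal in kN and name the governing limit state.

1253.9 kN (bearing governs)

Bolt shear: A_b = π(27)²/4 = 572.56 mm². φR_n = 0.75 × 579 × 572.56 × 10 × 1 = 2486.3 kN.
Bearing (6 mm plate, F_u = 450 MPa): end bolts L_c = 57 − 30/2 = 42, R_n = min(1.2×42×6×450, 2.4×27×6×450) = 136.08 kN/bolt; interior L_c = 105 − 30 = 75, R_n = 174.96 kN/bolt. φR_n = 0.75 × (2×136.08 + 8×174.96) = 1253.9 kN.
Governing: min(2486.3, 1253.9) = 1253.9 kN → bearing.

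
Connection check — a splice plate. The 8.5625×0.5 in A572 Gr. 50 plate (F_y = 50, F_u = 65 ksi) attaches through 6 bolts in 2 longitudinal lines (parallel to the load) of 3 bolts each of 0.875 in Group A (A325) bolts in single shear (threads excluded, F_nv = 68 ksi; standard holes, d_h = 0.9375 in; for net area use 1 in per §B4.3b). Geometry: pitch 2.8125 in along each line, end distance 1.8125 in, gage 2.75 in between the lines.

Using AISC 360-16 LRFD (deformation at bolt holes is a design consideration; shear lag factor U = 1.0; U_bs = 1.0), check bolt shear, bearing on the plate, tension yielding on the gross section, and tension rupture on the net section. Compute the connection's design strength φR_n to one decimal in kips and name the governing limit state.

160.0 kips (net-section rupture governs)

Bolt shear: A_b = π(0.875)²/4 = 0.60132 in². φR_n = 0.75 × 68 × 0.60132 × 6 × 1 = 184.0 kips.
Bearing (0.5 in plate, F_u = 65 ksi): end bolts L_c = 1.8125 − 0.9375/2 = 1.34375, R_n = min(1.2×1.34375×0.5×65, 2.4×0.875×0.5×65) = 52.406 kips/bolt; interior L_c = 2.8125 − 0.9375 = 1.875, R_n = 68.25 kips/bolt. φR_n = 0.75 × (2×52.406 + 4×68.25) = 283.4 kips.
Tension yield (gross): A_g = 8.5625×0.5 = 4.2813 in². φR_n = 0.90 × 50 × 4.2813 = 192.7 kips.
Tension rupture (net): A_n = (8.5625 − 2×1)×0.5 = 3.2813 in² (U = 1.0, A_e = A_n). φR_n = 0.75 × 65 × 3.2813 = 160.0 kips.
Governing: min(184.0, 283.4, 192.7, 160.0) = 160.0 kips → net-section rupture.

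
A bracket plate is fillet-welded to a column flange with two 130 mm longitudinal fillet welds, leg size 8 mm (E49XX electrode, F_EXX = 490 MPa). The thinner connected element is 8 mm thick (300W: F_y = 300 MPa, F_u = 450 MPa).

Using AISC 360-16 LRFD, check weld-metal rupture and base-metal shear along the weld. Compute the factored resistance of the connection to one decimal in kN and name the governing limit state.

Weld metal: throat = 0.707×8 = 5.656 mm, L = 2×130 = 260 mm. φR_n = 0.75 × 0.6 × 490 × 5.656 × 260 = 324.3 kN.
Base metal shear (8 mm plate): yield φR_n = 1.0×0.6×300×8×260 = 374.4 kN; rupture φR_n = 0.75×0.6×450×8×260 = 421.2 kN; take 374.4 kN (yield).
Governing: min(324.3, 374.4) = 324.3 kN → weld metal.

324.3 kN (weld metal governs)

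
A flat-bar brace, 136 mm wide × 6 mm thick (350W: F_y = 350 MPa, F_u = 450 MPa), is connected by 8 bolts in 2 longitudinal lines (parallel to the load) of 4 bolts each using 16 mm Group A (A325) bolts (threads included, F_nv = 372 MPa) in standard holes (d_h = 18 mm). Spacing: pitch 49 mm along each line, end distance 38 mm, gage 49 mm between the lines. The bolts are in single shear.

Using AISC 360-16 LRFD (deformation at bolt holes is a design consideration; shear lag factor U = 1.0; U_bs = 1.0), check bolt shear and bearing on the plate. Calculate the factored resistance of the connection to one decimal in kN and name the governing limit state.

Bolt shear: A_b = π(16)²/4 = 201.06 mm². φR_n = 0.75 × 372 × 201.06 × 8 × 1 = 448.8 kN.
Bearing (6 mm plate, F_u = 450 MPa): end bolts L_c = 38 − 18/2 = 29, R_n = min(1.2×29×6×450, 2.4×16×6×450) = 93.96 kN/bolt; interior L_c = 49 − 18 = 31, R_n = 100.44 kN/bolt. φR_n = 0.75 × (2×93.96 + 6×100.44) = 592.9 kN.
Governing: min(448.8, 592.9) = 448.8 kN → bolt shear.

448.8 kN (bolt shear governs)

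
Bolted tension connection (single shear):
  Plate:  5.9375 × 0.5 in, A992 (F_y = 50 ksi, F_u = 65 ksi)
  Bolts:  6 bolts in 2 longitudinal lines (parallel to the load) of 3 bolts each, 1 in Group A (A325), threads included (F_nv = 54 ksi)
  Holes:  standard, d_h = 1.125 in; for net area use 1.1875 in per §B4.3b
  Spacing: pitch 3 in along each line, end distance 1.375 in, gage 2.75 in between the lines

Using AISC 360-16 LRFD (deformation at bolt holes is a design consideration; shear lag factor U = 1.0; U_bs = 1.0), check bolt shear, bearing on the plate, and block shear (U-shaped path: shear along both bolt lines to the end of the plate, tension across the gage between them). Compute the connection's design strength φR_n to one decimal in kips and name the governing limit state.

Bolt shear: A_b = π(1)²/4 = 0.7854 in². φR_n = 0.75 × 54 × 0.7854 × 6 × 1 = 190.9 kips.
Bearing (0.5 in plate, F_u = 65 ksi): end bolts L_c = 1.375 − 1.125/2 = 0.8125, R_n = min(1.2×0.8125×0.5×65, 2.4×1×0.5×65) = 31.688 kips/bolt; interior L_c = 3 − 1.125 = 1.875, R_n = 73.125 kips/bolt. φR_n = 0.75 × (2×31.688 + 4×73.125) = 266.9 kips.
Block shear: shear path 2×[1.375+2×3] = 2×7.375 in, A_gv = 7.375, A_nv = 2×(7.375 − 2.5×1.1875)×0.5 = 4.4063 in²; tension across gage: (2.75 − 1×1.1875)×0.5 = 0.78125 in². R_n = min(0.6×65×4.4063, 0.6×50×7.375) + 1.0×65×0.78125 = min(171.85, 221.25) + 50.781 = 222.63 kips. φR_n = 0.75 × 222.63 = 167.0 kips.
Governing: min(190.9, 266.9, 167.0) = 167.0 kips → block shear.

167.0 kips (block shear governs)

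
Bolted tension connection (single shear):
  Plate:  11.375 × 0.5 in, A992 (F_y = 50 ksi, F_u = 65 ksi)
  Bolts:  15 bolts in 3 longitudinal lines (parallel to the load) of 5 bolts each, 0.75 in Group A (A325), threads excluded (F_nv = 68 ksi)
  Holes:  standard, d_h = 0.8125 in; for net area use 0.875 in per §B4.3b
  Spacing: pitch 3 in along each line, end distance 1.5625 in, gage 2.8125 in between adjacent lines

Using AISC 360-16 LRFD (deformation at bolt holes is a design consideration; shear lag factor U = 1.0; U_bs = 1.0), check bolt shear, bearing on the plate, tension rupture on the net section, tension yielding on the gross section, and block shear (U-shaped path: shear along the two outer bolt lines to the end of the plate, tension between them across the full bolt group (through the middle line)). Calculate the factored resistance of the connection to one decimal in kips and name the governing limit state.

213.3 kips (net-section rupture governs)

Bolt shear: A_b = π(0.75)²/4 = 0.44179 in². φR_n = 0.75 × 68 × 0.44179 × 15 × 1 = 338.0 kips.
Bearing (0.5 in plate, F_u = 65 ksi): end bolts L_c = 1.5625 − 0.8125/2 = 1.15625, R_n = min(1.2×1.15625×0.5×65, 2.4×0.75×0.5×65) = 45.094 kips/bolt; interior L_c = 3 − 0.8125 = 2.1875, R_n = 58.5 kips/bolt. φR_n = 0.75 × (3×45.094 + 12×58.5) = 628.0 kips.
Tension rupture (net): A_n = (11.375 − 3×0.875)×0.5 = 4.375 in² (U = 1.0, A_e = A_n). φR_n = 0.75 × 65 × 4.375 = 213.3 kips.
Tension yield (gross): A_g = 11.375×0.5 = 5.6875 in². φR_n = 0.90 × 50 × 5.6875 = 255.9 kips.
Block shear: shear path 2×[1.5625+4×3] = 2×13.5625 in, A_gv = 13.563, A_nv = 2×(13.5625 − 4.5×0.875)×0.5 = 9.625 in²; tension across gage: (5.625 − 2×0.875)×0.5 = 1.9375 in². R_n = min(0.6×65×9.625, 0.6×50×13.563) + 1.0×65×1.9375 = min(375.38, 406.89) + 125.94 = 501.32 kips. φR_n = 0.75 × 501.32 = 376.0 kips.
Governing: min(338.0, 628.0, 213.3, 255.9, 376.0) = 213.3 kips → net-section rupture.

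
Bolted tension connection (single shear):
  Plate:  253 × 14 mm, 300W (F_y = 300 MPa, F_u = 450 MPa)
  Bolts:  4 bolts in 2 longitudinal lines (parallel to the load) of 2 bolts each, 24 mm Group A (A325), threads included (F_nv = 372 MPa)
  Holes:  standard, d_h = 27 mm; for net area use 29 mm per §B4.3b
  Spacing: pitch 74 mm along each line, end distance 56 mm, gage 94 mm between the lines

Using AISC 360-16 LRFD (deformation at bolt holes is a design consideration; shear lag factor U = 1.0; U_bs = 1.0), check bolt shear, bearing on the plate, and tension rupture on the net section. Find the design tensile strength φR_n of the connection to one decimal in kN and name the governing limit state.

504.9 kN (bolt shear governs)

Bolt shear: A_b = π(24)²/4 = 452.39 mm². φR_n = 0.75 × 372 × 452.39 × 4 × 1 = 504.9 kN.
Bearing (14 mm plate, F_u = 450 MPa): end bolts L_c = 56 − 27/2 = 42.5, R_n = min(1.2×42.5×14×450, 2.4×24×14×450) = 321.3 kN/bolt; interior L_c = 74 − 27 = 47, R_n = 355.32 kN/bolt. φR_n = 0.75 × (2×321.3 + 2×355.32) = 1014.9 kN.
Tension rupture (net): A_n = (253 − 2×29)×14 = 2730 mm² (U = 1.0, A_e = A_n). φR_n = 0.75 × 450 × 2730 = 921.4 kN.
Governing: min(504.9, 1014.9, 921.4) = 504.9 kN → bolt shear.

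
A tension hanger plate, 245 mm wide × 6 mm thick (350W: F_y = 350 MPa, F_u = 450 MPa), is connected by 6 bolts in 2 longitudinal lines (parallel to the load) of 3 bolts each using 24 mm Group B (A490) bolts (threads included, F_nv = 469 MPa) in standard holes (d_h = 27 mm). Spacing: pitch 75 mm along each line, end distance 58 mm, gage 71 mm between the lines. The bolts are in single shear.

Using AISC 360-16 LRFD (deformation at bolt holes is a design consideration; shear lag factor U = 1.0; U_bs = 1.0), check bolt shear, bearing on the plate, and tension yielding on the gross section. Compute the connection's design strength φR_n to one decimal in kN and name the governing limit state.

Bolt shear: A_b = π(24)²/4 = 452.39 mm². φR_n = 0.75 × 469 × 452.39 × 6 × 1 = 954.8 kN.
Bearing (6 mm plate, F_u = 450 MPa): end bolts L_c = 58 − 27/2 = 44.5, R_n = min(1.2×44.5×6×450, 2.4×24×6×450) = 144.18 kN/bolt; interior L_c = 75 − 27 = 48, R_n = 155.52 kN/bolt. φR_n = 0.75 × (2×144.18 + 4×155.52) = 682.8 kN.
Tension yield (gross): A_g = 245×6 = 1470 mm². φR_n = 0.90 × 350 × 1470 = 463.1 kN.
Governing: min(954.8, 682.8, 463.1) = 463.1 kN → gross-section yield.

463.1 kN (gross-section yield governs)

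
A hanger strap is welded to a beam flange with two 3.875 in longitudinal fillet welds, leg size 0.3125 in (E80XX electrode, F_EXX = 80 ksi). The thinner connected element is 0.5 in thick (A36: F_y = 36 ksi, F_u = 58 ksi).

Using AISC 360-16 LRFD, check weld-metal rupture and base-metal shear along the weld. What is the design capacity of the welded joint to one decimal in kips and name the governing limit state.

Weld metal: throat = 0.707×0.3125 = 0.22094 in, L = 2×3.875 = 7.75 in. φR_n = 0.75 × 0.6 × 80 × 0.22094 × 7.75 = 61.6 kips.
Base metal shear (0.5 in plate): yield φR_n = 1.0×0.6×36×0.5×7.75 = 83.7 kips; rupture φR_n = 0.75×0.6×58×0.5×7.75 = 101.1 kips; take 83.7 kips (yield).
Governing: min(61.6, 83.7) = 61.6 kips → weld metal.

61.6 kips (weld metal governs)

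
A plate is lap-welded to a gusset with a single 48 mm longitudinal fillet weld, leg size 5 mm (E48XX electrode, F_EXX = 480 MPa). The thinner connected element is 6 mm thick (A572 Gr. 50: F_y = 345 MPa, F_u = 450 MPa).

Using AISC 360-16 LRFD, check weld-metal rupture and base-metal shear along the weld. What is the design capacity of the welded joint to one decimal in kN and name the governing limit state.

36.7 kN (weld metal governs)

Weld metal: throat = 0.707×5 = 3.535 mm, L = 48 mm. φR_n = 0.75 × 0.6 × 480 × 3.535 × 48 = 36.7 kN.
Base metal shear (6 mm plate): yield φR_n = 1.0×0.6×345×6×48 = 59.6 kN; rupture φR_n = 0.75×0.6×450×6×48 = 58.3 kN; take 58.3 kN (rupture).
Governing: min(36.7, 58.3) = 36.7 kN → weld metal.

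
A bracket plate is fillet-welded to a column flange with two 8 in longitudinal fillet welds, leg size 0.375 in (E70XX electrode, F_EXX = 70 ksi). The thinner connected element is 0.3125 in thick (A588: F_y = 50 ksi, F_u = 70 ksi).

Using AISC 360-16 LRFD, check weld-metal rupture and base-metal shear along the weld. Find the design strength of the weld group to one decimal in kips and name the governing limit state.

133.6 kips (weld metal governs)

Weld metal: throat = 0.707×0.375 = 0.26513 in, L = 2×8 = 16 in. φR_n = 0.75 × 0.6 × 70 × 0.26513 × 16 = 133.6 kips.
Base metal shear (0.3125 in plate): yield φR_n = 1.0×0.6×50×0.3125×16 = 150.0 kips; rupture φR_n = 0.75×0.6×70×0.3125×16 = 157.5 kips; take 150.0 kips (yield).
Governing: min(133.6, 150.0) = 133.6 kips → weld metal.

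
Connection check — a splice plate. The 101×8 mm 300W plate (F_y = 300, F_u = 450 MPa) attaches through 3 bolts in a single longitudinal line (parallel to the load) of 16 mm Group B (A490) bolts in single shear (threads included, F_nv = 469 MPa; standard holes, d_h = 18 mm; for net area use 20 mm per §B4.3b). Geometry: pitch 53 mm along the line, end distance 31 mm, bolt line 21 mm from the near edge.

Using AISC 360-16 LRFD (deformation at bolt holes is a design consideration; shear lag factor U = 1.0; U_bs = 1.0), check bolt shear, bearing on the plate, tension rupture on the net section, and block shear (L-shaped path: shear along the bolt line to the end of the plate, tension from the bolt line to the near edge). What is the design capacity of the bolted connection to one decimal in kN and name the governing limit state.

Bolt shear: A_b = π(16)²/4 = 201.06 mm². φR_n = 0.75 × 469 × 201.06 × 3 × 1 = 212.2 kN.
Bearing (8 mm plate, F_u = 450 MPa): end bolts L_c = 31 − 18/2 = 22, R_n = min(1.2×22×8×450, 2.4×16×8×450) = 95.04 kN/bolt; interior L_c = 53 − 18 = 35, R_n = 138.24 kN/bolt. φR_n = 0.75 × (1×95.04 + 2×138.24) = 278.6 kN.
Tension rupture (net): A_n = (101 − 1×20)×8 = 648 mm² (U = 1.0, A_e = A_n). φR_n = 0.75 × 450 × 648 = 218.7 kN.
Block shear: shear path 1×[31+2×53] = 1×137 mm, A_gv = 1096, A_nv = 1×(137 − 2.5×20)×8 = 696 mm²; tension to near edge: (21 − 0.5×20)×8 = 88 mm². R_n = min(0.6×450×696, 0.6×300×1096) + 1.0×450×88 = min(187.92, 197.28) + 39.6 = 227.52 kN. φR_n = 0.75 × 227.52 = 170.6 kN.
Governing: min(212.2, 278.6, 218.7, 170.6) = 170.6 kN → block shear.

170.6 kN (block shear governs)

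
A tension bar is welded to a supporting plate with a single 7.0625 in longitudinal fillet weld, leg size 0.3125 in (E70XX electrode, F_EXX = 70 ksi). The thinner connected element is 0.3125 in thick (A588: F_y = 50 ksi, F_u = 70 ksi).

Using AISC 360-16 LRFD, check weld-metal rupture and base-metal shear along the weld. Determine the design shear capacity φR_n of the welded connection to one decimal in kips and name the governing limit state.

49.2 kips (weld metal governs)

Weld metal: throat = 0.707×0.3125 = 0.22094 in, L = 7.0625 in. φR_n = 0.75 × 0.6 × 70 × 0.22094 × 7.0625 = 49.2 kips.
Base metal shear (0.3125 in plate): yield φR_n = 1.0×0.6×50×0.3125×7.0625 = 66.2 kips; rupture φR_n = 0.75×0.6×70×0.3125×7.0625 = 69.5 kips; take 66.2 kips (yield).
Governing: min(49.2, 66.2) = 49.2 kips → weld metal.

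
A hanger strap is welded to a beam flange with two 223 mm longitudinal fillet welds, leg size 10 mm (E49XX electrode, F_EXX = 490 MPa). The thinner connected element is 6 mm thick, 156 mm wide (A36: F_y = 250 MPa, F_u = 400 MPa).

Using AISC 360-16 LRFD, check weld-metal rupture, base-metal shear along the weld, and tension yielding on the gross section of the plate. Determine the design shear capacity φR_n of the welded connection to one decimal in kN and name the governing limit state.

210.6 kN (gross-section yield governs)

Weld metal: throat = 0.707×10 = 7.07 mm, L = 2×223 = 446 mm. φR_n = 0.75 × 0.6 × 490 × 7.07 × 446 = 695.3 kN.
Base metal shear (6 mm plate): yield φR_n = 1.0×0.6×250×6×446 = 401.4 kN; rupture φR_n = 0.75×0.6×400×6×446 = 481.7 kN; take 401.4 kN (yield).
Tension yield (gross): A_g = 156×6 = 936 mm². φR_n = 0.90 × 250 × 936 = 210.6 kN.
Governing: min(695.3, 401.4, 210.6) = 210.6 kN → gross-section yield.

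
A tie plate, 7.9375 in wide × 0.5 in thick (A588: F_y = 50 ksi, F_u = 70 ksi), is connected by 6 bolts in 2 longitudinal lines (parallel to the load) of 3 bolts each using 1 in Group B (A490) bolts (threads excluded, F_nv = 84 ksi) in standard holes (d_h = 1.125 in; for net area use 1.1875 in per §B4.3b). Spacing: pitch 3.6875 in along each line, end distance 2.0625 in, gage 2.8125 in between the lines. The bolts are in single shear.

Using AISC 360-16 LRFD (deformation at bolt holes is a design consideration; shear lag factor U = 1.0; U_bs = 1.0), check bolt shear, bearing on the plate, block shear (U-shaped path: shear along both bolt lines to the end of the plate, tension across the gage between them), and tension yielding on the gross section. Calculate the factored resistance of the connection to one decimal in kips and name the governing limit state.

178.6 kips (gross-section yield governs)

Bolt shear: A_b = π(1)²/4 = 0.7854 in². φR_n = 0.75 × 84 × 0.7854 × 6 × 1 = 296.9 kips.
Bearing (0.5 in plate, F_u = 70 ksi): end bolts L_c = 2.0625 − 1.125/2 = 1.5, R_n = min(1.2×1.5×0.5×70, 2.4×1×0.5×70) = 63 kips/bolt; interior L_c = 3.6875 − 1.125 = 2.5625, R_n = 84 kips/bolt. φR_n = 0.75 × (2×63 + 4×84) = 346.5 kips.
Block shear: shear path 2×[2.0625+2×3.6875] = 2×9.4375 in, A_gv = 9.4375, A_nv = 2×(9.4375 − 2.5×1.1875)×0.5 = 6.4688 in²; tension across gage: (2.8125 − 1×1.1875)×0.5 = 0.8125 in². R_n = min(0.6×70×6.4688, 0.6×50×9.4375) + 1.0×70×0.8125 = min(271.69, 283.13) + 56.875 = 328.57 kips. φR_n = 0.75 × 328.57 = 246.4 kips.
Tension yield (gross): A_g = 7.9375×0.5 = 3.9688 in². φR_n = 0.90 × 50 × 3.9688 = 178.6 kips.
Governing: min(296.9, 346.5, 246.4, 178.6) = 178.6 kips → gross-section yield.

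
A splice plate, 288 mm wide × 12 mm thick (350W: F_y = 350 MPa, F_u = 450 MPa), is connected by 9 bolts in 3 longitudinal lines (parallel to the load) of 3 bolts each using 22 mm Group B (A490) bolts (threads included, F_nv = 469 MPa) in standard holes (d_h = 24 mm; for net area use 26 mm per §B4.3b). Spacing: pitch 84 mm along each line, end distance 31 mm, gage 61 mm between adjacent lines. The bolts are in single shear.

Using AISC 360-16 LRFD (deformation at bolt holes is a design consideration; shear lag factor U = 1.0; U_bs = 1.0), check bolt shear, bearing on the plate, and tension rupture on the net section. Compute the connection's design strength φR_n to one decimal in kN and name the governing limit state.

850.5 kN (net-section rupture governs)

Bolt shear: A_b = π(22)²/4 = 380.13 mm². φR_n = 0.75 × 469 × 380.13 × 9 × 1 = 1203.4 kN.
Bearing (12 mm plate, F_u = 450 MPa): end bolts L_c = 31 − 24/2 = 19, R_n = min(1.2×19×12×450, 2.4×22×12×450) = 123.12 kN/bolt; interior L_c = 84 − 24 = 60, R_n = 285.12 kN/bolt. φR_n = 0.75 × (3×123.12 + 6×285.12) = 1560.1 kN.
Tension rupture (net): A_n = (288 − 3×26)×12 = 2520 mm² (U = 1.0, A_e = A_n). φR_n = 0.75 × 450 × 2520 = 850.5 kN.
Governing: min(1203.4, 1560.1, 850.5) = 850.5 kN → net-section rupture.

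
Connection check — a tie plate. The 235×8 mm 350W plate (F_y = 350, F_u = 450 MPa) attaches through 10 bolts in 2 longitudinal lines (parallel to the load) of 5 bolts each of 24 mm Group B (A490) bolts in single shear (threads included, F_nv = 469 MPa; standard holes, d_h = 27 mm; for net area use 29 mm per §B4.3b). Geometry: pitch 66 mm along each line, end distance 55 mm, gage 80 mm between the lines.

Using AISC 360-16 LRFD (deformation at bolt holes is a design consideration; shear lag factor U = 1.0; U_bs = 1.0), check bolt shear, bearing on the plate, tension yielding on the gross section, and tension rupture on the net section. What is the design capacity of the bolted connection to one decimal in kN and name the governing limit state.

477.9 kN (net-section rupture governs)

Bolt shear: A_b = π(24)²/4 = 452.39 mm². φR_n = 0.75 × 469 × 452.39 × 10 × 1 = 1591.3 kN.
Bearing (8 mm plate, F_u = 450 MPa): end bolts L_c = 55 − 27/2 = 41.5, R_n = min(1.2×41.5×8×450, 2.4×24×8×450) = 179.28 kN/bolt; interior L_c = 66 − 27 = 39, R_n = 168.48 kN/bolt. φR_n = 0.75 × (2×179.28 + 8×168.48) = 1279.8 kN.
Tension yield (gross): A_g = 235×8 = 1880 mm². φR_n = 0.90 × 350 × 1880 = 592.2 kN.
Tension rupture (net): A_n = (235 − 2×29)×8 = 1416 mm² (U = 1.0, A_e = A_n). φR_n = 0.75 × 450 × 1416 = 477.9 kN.
Governing: min(1591.3, 1279.8, 592.2, 477.9) = 477.9 kN → net-section rupture.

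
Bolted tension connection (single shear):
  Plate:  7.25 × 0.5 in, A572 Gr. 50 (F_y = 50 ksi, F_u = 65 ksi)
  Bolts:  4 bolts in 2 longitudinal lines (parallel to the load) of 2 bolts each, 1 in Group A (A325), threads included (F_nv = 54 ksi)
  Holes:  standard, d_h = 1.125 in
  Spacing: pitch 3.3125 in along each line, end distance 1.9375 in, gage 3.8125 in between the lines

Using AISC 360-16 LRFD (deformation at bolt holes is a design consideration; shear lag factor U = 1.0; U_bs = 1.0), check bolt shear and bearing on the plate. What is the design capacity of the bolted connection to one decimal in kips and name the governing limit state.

Bolt shear: A_b = π(1)²/4 = 0.7854 in². φR_n = 0.75 × 54 × 0.7854 × 4 × 1 = 127.2 kips.
Bearing (0.5 in plate, F_u = 65 ksi): end bolts L_c = 1.9375 − 1.125/2 = 1.375, R_n = min(1.2×1.375×0.5×65, 2.4×1×0.5×65) = 53.625 kips/bolt; interior L_c = 3.3125 − 1.125 = 2.1875, R_n = 78 kips/bolt. φR_n = 0.75 × (2×53.625 + 2×78) = 197.4 kips.
Governing: min(127.2, 197.4) = 127.2 kips → bolt shear.

127.2 kips (bolt shear governs)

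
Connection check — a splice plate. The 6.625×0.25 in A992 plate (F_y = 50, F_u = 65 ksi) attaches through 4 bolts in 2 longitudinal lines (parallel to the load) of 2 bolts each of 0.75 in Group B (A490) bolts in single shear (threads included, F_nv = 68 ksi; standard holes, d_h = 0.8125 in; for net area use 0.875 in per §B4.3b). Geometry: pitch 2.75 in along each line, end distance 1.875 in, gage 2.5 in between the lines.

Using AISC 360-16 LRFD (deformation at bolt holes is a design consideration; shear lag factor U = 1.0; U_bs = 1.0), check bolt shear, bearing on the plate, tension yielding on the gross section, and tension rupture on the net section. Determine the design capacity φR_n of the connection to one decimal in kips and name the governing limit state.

59.4 kips (net-section rupture governs)

Bolt shear: A_b = π(0.75)²/4 = 0.44179 in². φR_n = 0.75 × 68 × 0.44179 × 4 × 1 = 90.1 kips.
Bearing (0.25 in plate, F_u = 65 ksi): end bolts L_c = 1.875 − 0.8125/2 = 1.46875, R_n = min(1.2×1.46875×0.25×65, 2.4×0.75×0.25×65) = 28.641 kips/bolt; interior L_c = 2.75 − 0.8125 = 1.9375, R_n = 29.25 kips/bolt. φR_n = 0.75 × (2×28.641 + 2×29.25) = 86.8 kips.
Tension yield (gross): A_g = 6.625×0.25 = 1.6563 in². φR_n = 0.90 × 50 × 1.6563 = 74.5 kips.
Tension rupture (net): A_n = (6.625 − 2×0.875)×0.25 = 1.2188 in² (U = 1.0, A_e = A_n). φR_n = 0.75 × 65 × 1.2188 = 59.4 kips.
Governing: min(90.1, 86.8, 74.5, 59.4) = 59.4 kips → net-section rupture.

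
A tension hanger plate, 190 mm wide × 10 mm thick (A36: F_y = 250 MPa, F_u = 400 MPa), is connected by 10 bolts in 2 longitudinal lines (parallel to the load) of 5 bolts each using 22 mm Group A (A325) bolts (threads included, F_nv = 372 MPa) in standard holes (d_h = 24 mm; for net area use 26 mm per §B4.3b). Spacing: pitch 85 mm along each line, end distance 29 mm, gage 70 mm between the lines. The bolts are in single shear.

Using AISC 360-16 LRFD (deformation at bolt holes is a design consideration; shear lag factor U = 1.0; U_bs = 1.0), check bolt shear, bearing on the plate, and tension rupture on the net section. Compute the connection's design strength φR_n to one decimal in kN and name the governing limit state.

414.0 kN (net-section rupture governs)

Bolt shear: A_b = π(22)²/4 = 380.13 mm². φR_n = 0.75 × 372 × 380.13 × 10 × 1 = 1060.6 kN.
Bearing (10 mm plate, F_u = 400 MPa): end bolts L_c = 29 − 24/2 = 17, R_n = min(1.2×17×10×400, 2.4×22×10×400) = 81.6 kN/bolt; interior L_c = 85 − 24 = 61, R_n = 211.2 kN/bolt. φR_n = 0.75 × (2×81.6 + 8×211.2) = 1389.6 kN.
Tension rupture (net): A_n = (190 − 2×26)×10 = 1380 mm² (U = 1.0, A_e = A_n). φR_n = 0.75 × 400 × 1380 = 414.0 kN.
Governing: min(1060.6, 1389.6, 414.0) = 414.0 kN → net-section rupture.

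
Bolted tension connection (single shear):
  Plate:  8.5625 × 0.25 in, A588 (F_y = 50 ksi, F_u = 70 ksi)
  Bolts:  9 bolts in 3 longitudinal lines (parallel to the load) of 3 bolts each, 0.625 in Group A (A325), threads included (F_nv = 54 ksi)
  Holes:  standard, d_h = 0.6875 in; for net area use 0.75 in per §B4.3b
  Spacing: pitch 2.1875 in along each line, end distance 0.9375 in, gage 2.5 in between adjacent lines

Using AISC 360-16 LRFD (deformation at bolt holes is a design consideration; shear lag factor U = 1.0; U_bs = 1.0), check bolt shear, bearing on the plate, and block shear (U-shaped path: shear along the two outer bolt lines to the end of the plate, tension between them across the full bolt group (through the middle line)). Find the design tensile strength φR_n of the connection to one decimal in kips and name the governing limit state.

100.1 kips (block shear governs)

Bolt shear: A_b = π(0.625)²/4 = 0.3068 in². φR_n = 0.75 × 54 × 0.3068 × 9 × 1 = 111.8 kips.
Bearing (0.25 in plate, F_u = 70 ksi): end bolts L_c = 0.9375 − 0.6875/2 = 0.59375, R_n = min(1.2×0.59375×0.25×70, 2.4×0.625×0.25×70) = 12.469 kips/bolt; interior L_c = 2.1875 − 0.6875 = 1.5, R_n = 26.25 kips/bolt. φR_n = 0.75 × (3×12.469 + 6×26.25) = 146.2 kips.
Block shear: shear path 2×[0.9375+2×2.1875] = 2×5.3125 in, A_gv = 2.6563, A_nv = 2×(5.3125 − 2.5×0.75)×0.25 = 1.7188 in²; tension across gage: (5 − 2×0.75)×0.25 = 0.875 in². R_n = min(0.6×70×1.7188, 0.6×50×2.6563) + 1.0×70×0.875 = min(72.19, 79.689) + 61.25 = 133.44 kips. φR_n = 0.75 × 133.44 = 100.1 kips.
Governing: min(111.8, 146.2, 100.1) = 100.1 kips → block shear.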